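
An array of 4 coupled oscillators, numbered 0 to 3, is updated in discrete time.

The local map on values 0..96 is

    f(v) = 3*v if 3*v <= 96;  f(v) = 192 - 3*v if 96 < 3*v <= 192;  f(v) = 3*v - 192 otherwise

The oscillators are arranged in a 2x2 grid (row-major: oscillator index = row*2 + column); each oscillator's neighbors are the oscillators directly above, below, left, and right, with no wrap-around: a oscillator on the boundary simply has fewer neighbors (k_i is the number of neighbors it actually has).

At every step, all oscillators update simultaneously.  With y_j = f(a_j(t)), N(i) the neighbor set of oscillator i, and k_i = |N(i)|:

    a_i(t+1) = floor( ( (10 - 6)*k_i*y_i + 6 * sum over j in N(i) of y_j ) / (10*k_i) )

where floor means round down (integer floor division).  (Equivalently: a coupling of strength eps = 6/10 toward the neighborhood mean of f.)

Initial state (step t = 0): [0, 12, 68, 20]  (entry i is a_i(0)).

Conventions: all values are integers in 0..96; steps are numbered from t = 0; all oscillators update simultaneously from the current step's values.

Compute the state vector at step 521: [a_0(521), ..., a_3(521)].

Simulating step by step:
t=0: [0, 12, 68, 20]
t=1: [14, 32, 22, 38]
t=2: [65, 74, 62, 79]
t=3: [12, 26, 16, 28]
t=4: [52, 67, 55, 71]
t=5: [25, 20, 27, 19]
t=6: [72, 63, 72, 65]
t=7: [17, 9, 17, 9]
t=8: [43, 34, 43, 34]
t=9: [71, 81, 71, 81]
t=10: [30, 42, 30, 42]
t=11: [82, 73, 82, 73]
t=12: [45, 35, 45, 35]
t=13: [66, 78, 66, 78]
t=14: [16, 31, 16, 31]
t=15: [61, 79, 61, 79]
t=16: [19, 34, 19, 34]
t=17: [66, 80, 66, 80]
t=18: [18, 35, 18, 35]
t=19: [63, 77, 63, 77]
t=20: [13, 28, 13, 28]
t=21: [52, 70, 52, 70]
t=22: [30, 23, 30, 23]
t=23: [83, 75, 83, 75]
t=24: [49, 40, 49, 40]
t=25: [53, 63, 53, 63]
t=26: [24, 12, 24, 12]
t=27: [61, 46, 61, 46]
t=28: [22, 40, 22, 40]
t=29: [67, 70, 67, 70]
t=30: [11, 15, 11, 15]
t=31: [36, 41, 36, 41]
t=32: [79, 73, 79, 73]
t=33: [39, 32, 39, 32]
t=34: [81, 89, 81, 89]
t=35: [58, 67, 58, 67]
t=36: [15, 11, 15, 11]
t=37: [41, 36, 41, 36]
t=38: [73, 79, 73, 79]
t=39: [32, 39, 32, 39]
t=40: [89, 81, 89, 81]
t=41: [67, 58, 67, 58]
t=42: [11, 15, 11, 15]

Answer: [67, 58, 67, 58]
Key observation: The state at step 30, [11, 15, 11, 15], reappears at step 42: the system is in a cycle of period 12 from step 30 on.  Therefore the state at step 521 equals the state at step 30 + ((521 - 30) mod 12) = 41, which is [67, 58, 67, 58].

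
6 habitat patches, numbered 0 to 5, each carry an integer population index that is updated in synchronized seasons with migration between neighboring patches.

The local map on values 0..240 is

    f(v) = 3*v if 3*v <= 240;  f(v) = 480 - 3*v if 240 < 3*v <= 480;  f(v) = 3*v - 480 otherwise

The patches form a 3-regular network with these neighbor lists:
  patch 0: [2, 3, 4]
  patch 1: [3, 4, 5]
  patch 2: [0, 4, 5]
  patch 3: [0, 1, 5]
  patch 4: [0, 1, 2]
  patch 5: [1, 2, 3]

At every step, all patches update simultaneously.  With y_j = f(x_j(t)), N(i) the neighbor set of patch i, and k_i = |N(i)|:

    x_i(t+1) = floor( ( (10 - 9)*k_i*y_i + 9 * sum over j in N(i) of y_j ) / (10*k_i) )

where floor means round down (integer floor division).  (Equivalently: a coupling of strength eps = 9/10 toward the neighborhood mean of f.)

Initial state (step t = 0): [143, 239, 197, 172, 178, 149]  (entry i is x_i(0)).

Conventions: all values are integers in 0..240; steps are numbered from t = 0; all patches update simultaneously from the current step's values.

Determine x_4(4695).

Answer: x_4(4695) = 6
Key observation: The state at step 11, [6, 7, 7, 6, 6, 6], reappears at step 15: the system is in a cycle of period 4 from step 11 on.  Therefore the state at step 4695 equals the state at step 11 + ((4695 - 11) mod 4) = 11, which is [6, 7, 7, 6, 6, 6].

Derivation:
t=0: [143, 239, 197, 172, 178, 149]
t=1: [65, 60, 52, 99, 125, 118]
t=2: [152, 142, 143, 168, 169, 168]
t=3: [33, 27, 27, 33, 41, 41]
t=4: [100, 111, 111, 100, 90, 90]
t=5: [179, 194, 194, 179, 163, 163]
t=6: [56, 32, 32, 56, 79, 79]
t=7: [167, 202, 202, 167, 131, 131]
t=8: [72, 71, 71, 72, 90, 90]
t=9: [213, 212, 212, 213, 213, 213]
t=10: [158, 158, 158, 158, 157, 157]
t=11: [6, 7, 7, 6, 6, 6]
t=12: [18, 18, 18, 18, 19, 19]
t=13: [54, 55, 55, 54, 54, 54]
t=14: [162, 162, 162, 162, 163, 163]
t=15: [6, 7, 7, 6, 6, 6]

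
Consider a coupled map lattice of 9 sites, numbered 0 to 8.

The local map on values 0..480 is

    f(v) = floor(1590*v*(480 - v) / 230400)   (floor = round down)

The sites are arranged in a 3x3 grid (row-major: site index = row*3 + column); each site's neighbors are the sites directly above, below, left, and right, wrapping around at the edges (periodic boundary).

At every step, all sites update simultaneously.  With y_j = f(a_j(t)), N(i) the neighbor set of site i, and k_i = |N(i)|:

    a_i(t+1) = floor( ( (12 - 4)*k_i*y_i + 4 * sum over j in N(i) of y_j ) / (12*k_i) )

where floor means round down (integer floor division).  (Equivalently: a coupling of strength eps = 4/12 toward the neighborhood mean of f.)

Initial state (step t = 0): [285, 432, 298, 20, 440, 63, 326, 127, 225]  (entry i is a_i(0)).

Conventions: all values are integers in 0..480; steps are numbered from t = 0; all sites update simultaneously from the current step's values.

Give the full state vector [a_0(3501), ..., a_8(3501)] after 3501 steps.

Answer: [229, 229, 229, 229, 229, 229, 229, 229, 229]
Key observation: The state at step 14, [396, 396, 396, 396, 396, 396, 396, 396, 396], reappears at step 16: the system is in a cycle of period 2 from step 14 on.  Therefore the state at step 3501 equals the state at step 14 + ((3501 - 14) mod 2) = 15, which is [229, 229, 229, 229, 229, 229, 229, 229, 229].

Derivation:
t=0: [285, 432, 298, 20, 440, 63, 326, 127, 225]
t=1: [332, 194, 341, 127, 138, 200, 326, 289, 364]
t=2: [339, 368, 334, 322, 338, 361, 340, 365, 313]
t=3: [327, 296, 329, 341, 322, 312, 329, 301, 344]
t=4: [345, 367, 344, 334, 353, 352, 341, 363, 332]
t=5: [319, 294, 319, 329, 308, 315, 325, 300, 330]
t=6: [354, 371, 355, 346, 364, 355, 348, 367, 346]
t=7: [306, 285, 304, 314, 293, 306, 313, 291, 313]
t=8: [367, 379, 369, 362, 376, 366, 362, 376, 362]
t=9: [285, 268, 282, 290, 272, 286, 291, 272, 290]
t=10: [383, 390, 384, 381, 388, 382, 380, 388, 381]
t=11: [255, 244, 254, 258, 247, 257, 259, 248, 258]
t=12: [395, 396, 395, 395, 396, 395, 395, 396, 395]
t=13: [230, 229, 230, 230, 229, 230, 230, 229, 230]
t=14: [396, 396, 396, 396, 396, 396, 396, 396, 396]
t=15: [229, 229, 229, 229, 229, 229, 229, 229, 229]
t=16: [396, 396, 396, 396, 396, 396, 396, 396, 396]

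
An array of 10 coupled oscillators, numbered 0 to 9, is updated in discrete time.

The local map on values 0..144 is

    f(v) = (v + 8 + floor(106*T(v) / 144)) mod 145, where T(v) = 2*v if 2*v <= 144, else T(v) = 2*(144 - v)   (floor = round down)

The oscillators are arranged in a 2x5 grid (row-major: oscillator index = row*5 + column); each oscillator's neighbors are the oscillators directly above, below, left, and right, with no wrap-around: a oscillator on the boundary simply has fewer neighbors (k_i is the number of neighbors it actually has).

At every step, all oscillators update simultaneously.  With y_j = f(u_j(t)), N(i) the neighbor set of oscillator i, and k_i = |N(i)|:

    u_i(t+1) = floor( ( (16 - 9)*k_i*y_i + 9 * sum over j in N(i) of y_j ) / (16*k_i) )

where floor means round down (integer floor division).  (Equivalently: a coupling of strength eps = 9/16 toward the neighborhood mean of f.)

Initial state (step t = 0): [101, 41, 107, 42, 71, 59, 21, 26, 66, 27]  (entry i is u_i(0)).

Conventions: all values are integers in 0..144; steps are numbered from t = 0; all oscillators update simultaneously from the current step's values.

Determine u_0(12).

Answer: u_0(12) = 105

Derivation:
t=0: [101, 41, 107, 42, 71, 59, 21, 26, 66, 27]
t=1: [44, 68, 65, 65, 68, 27, 61, 51, 59, 50]
t=2: [80, 42, 45, 21, 56, 68, 50, 66, 57, 68]
t=3: [56, 102, 88, 48, 25, 60, 88, 58, 23, 14]
t=4: [10, 23, 44, 86, 77, 14, 22, 27, 60, 55]
t=5: [43, 67, 83, 45, 66, 44, 60, 67, 51, 76]
t=6: [90, 42, 48, 88, 55, 85, 37, 46, 93, 62]
t=7: [54, 96, 104, 70, 76, 51, 93, 100, 45, 55]
t=8: [107, 49, 28, 50, 67, 107, 49, 44, 90, 107]
t=9: [53, 99, 104, 83, 55, 53, 106, 95, 64, 27]
t=10: [107, 47, 28, 50, 93, 106, 47, 26, 35, 78]
t=11: [52, 96, 95, 95, 61, 52, 95, 86, 86, 51]
t=12: [105, 49, 30, 27, 51, 106, 50, 32, 52, 71]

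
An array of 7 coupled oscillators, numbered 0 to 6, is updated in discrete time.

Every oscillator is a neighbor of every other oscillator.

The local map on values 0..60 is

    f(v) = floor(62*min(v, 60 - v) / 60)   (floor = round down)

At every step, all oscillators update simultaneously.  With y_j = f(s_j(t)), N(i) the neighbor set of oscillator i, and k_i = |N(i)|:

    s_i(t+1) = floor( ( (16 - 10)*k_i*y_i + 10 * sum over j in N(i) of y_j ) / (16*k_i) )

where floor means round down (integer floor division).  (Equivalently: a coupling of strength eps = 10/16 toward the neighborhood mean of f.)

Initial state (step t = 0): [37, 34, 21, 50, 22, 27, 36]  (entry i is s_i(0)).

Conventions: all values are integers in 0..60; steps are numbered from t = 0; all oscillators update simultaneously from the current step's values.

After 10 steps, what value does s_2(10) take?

Simulating step by step:
t=0: [37, 34, 21, 50, 22, 27, 36]
t=1: [22, 22, 21, 18, 21, 23, 22]
t=2: [21, 21, 21, 20, 21, 21, 21]
t=3: [20, 20, 20, 20, 20, 20, 20]
t=4: [20, 20, 20, 20, 20, 20, 20]
t=5: [20, 20, 20, 20, 20, 20, 20]
t=6: [20, 20, 20, 20, 20, 20, 20]
t=7: [20, 20, 20, 20, 20, 20, 20]
t=8: [20, 20, 20, 20, 20, 20, 20]
t=9: [20, 20, 20, 20, 20, 20, 20]
t=10: [20, 20, 20, 20, 20, 20, 20]

Answer: s_2(10) = 20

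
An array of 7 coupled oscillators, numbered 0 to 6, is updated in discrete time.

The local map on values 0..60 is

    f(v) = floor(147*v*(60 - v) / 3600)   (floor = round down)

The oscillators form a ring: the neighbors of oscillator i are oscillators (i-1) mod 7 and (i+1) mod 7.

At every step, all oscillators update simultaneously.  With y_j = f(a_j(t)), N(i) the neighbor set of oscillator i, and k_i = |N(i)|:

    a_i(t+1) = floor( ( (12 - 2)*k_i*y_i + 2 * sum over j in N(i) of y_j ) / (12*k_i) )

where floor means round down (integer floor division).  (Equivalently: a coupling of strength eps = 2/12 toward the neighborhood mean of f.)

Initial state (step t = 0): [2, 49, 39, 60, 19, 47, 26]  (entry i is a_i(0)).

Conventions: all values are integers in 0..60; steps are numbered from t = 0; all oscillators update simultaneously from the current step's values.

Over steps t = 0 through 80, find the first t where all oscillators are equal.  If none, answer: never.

Answer: 4
Key observation: Synchronization is absorbing here: once all oscillators are equal they stay equal, and step 4 is the first all-equal step.

Derivation:
t=0: [2, 49, 39, 60, 19, 47, 26]  (not all equal)
t=1: [8, 21, 29, 5, 27, 25, 32]  (not all equal)
t=2: [19, 31, 33, 15, 33, 35, 34]  (not all equal)
t=3: [31, 35, 35, 28, 35, 35, 35]  (not all equal)
t=4: [35, 35, 35, 35, 35, 35, 35]  (all equal)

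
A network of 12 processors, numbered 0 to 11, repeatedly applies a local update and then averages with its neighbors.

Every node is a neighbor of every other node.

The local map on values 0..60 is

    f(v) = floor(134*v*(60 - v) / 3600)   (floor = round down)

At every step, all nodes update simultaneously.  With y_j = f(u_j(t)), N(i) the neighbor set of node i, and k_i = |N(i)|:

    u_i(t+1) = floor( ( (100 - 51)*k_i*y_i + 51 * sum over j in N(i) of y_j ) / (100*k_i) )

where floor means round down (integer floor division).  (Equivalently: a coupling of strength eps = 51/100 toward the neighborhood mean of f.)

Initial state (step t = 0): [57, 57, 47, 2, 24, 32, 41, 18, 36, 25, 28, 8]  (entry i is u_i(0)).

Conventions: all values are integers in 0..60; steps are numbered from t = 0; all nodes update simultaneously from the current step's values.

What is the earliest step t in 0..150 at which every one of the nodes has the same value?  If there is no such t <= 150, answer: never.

Simulating step by step:
t=0: [57, 57, 47, 2, 24, 32, 41, 18, 36, 25, 28, 8]  (not all equal)
t=1: [15, 15, 22, 14, 26, 27, 24, 24, 26, 26, 27, 19]  (not all equal)
t=2: [27, 27, 30, 26, 30, 31, 30, 30, 30, 30, 31, 29]  (not all equal)
t=3: [32, 32, 32, 32, 32, 32, 32, 32, 32, 32, 32, 32]  (all equal)

Answer: 3
Key observation: Synchronization is absorbing here: once all nodes are equal they stay equal, and step 3 is the first all-equal step.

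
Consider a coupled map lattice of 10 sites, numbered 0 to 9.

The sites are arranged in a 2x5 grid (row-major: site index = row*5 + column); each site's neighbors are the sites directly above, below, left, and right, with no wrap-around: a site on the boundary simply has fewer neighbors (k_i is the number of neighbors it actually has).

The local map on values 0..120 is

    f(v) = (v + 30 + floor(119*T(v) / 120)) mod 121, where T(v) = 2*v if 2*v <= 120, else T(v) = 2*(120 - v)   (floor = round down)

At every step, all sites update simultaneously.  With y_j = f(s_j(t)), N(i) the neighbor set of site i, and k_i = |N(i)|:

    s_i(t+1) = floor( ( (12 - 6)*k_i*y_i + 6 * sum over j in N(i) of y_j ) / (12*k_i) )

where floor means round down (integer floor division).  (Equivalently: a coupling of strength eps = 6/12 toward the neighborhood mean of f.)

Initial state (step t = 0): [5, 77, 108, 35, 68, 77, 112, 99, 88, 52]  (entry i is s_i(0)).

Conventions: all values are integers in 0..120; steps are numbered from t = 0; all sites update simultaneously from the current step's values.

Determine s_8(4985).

Answer: s_8(4985) = 71
Key observation: The state at step 16, [75, 75, 76, 76, 77, 75, 75, 76, 76, 77], reappears at step 18: the system is in a cycle of period 2 from step 16 on.  Therefore the state at step 4985 equals the state at step 16 + ((4985 - 16) mod 2) = 17, which is [73, 72, 72, 71, 71, 73, 72, 72, 71, 71].

Derivation:
t=0: [5, 77, 108, 35, 68, 77, 112, 99, 88, 52]
t=1: [57, 55, 42, 36, 59, 55, 49, 47, 51, 67]
t=2: [76, 64, 40, 38, 66, 70, 60, 49, 54, 77]
t=3: [76, 73, 40, 41, 64, 79, 80, 58, 59, 73]
t=4: [72, 65, 45, 48, 68, 69, 71, 71, 73, 79]
t=5: [78, 74, 56, 59, 70, 77, 78, 71, 70, 73]
t=6: [71, 73, 77, 81, 79, 70, 72, 75, 78, 76]
t=7: [76, 74, 71, 68, 69, 77, 75, 72, 70, 70]
t=8: [72, 74, 76, 79, 79, 71, 73, 76, 78, 78]
t=9: [75, 74, 71, 69, 69, 76, 74, 72, 70, 69]
t=10: [73, 74, 76, 78, 79, 72, 74, 76, 78, 78]
t=11: [75, 73, 72, 70, 69, 75, 74, 72, 70, 69]
t=12: [73, 74, 76, 77, 78, 73, 74, 76, 77, 78]
t=13: [74, 73, 72, 71, 70, 74, 73, 72, 71, 70]
t=14: [74, 75, 76, 77, 77, 74, 75, 76, 77, 77]
t=15: [73, 73, 72, 71, 71, 73, 73, 72, 71, 71]
t=16: [75, 75, 76, 76, 77, 75, 75, 76, 76, 77]
t=17: [73, 72, 72, 71, 71, 73, 72, 72, 71, 71]
t=18: [75, 75, 76, 76, 77, 75, 75, 76, 76, 77]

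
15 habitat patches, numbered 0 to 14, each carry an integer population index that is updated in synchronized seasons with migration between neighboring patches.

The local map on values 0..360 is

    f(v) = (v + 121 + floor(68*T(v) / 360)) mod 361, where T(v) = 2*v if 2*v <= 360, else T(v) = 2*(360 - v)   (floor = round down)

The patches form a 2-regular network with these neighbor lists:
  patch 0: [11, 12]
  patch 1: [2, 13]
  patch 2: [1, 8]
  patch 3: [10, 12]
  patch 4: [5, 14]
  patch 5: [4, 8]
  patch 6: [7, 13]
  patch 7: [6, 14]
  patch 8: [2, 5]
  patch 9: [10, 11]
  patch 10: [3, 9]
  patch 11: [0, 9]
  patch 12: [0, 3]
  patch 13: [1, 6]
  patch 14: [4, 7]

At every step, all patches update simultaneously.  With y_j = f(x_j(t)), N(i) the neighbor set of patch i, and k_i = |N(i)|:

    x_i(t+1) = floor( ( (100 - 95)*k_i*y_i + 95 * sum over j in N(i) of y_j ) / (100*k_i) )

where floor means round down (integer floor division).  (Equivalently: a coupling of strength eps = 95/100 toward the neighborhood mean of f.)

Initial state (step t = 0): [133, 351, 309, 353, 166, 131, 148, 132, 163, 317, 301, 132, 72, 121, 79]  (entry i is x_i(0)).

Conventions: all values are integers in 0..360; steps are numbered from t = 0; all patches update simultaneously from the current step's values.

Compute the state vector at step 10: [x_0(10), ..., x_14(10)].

Answer: [257, 194, 95, 257, 189, 179, 181, 102, 196, 257, 335, 336, 336, 18, 176]

Derivation:
t=0: [133, 351, 309, 353, 166, 131, 148, 132, 163, 317, 301, 132, 72, 121, 79]
t=1: [263, 183, 222, 149, 269, 344, 295, 277, 202, 187, 102, 203, 210, 222, 320]
t=2: [25, 32, 15, 152, 100, 45, 52, 86, 69, 135, 173, 34, 184, 43, 66]
t=3: [91, 160, 188, 191, 200, 234, 208, 203, 164, 265, 320, 227, 230, 178, 246]
t=4: [48, 25, 326, 64, 43, 175, 14, 36, 42, 65, 39, 147, 125, 174, 22]
t=5: [301, 225, 163, 232, 81, 170, 258, 146, 55, 246, 207, 204, 202, 158, 173]
t=6: [24, 326, 127, 23, 350, 221, 316, 213, 342, 24, 43, 63, 59, 60, 281]
t=7: [201, 241, 112, 189, 54, 106, 114, 78, 161, 191, 154, 156, 155, 100, 70]
t=8: [318, 255, 197, 317, 239, 268, 244, 246, 274, 318, 29, 33, 32, 166, 211]
t=9: [161, 177, 57, 159, 44, 55, 191, 37, 41, 159, 96, 96, 96, 65, 45]
t=10: [257, 194, 95, 257, 189, 179, 181, 102, 196, 257, 335, 336, 336, 18, 176]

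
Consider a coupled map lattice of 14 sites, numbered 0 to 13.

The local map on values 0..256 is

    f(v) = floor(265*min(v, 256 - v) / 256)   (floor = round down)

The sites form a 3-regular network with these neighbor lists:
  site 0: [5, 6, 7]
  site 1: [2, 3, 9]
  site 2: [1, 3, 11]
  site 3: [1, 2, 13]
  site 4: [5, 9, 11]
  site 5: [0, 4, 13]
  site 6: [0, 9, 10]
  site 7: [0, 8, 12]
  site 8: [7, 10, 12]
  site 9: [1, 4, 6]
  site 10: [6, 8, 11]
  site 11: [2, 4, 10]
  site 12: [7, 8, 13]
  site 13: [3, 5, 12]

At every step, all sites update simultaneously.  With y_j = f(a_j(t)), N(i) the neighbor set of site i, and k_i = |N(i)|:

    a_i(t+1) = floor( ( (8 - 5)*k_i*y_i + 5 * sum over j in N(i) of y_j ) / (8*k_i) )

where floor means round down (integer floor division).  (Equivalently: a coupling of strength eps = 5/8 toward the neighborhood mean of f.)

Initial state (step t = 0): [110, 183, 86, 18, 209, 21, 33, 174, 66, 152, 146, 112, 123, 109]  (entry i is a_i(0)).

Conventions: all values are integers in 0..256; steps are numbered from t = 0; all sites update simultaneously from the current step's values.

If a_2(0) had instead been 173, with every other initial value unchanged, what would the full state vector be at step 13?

Answer: [108, 103, 104, 104, 106, 107, 107, 109, 109, 105, 107, 106, 109, 106]
Key observation: This trace re-runs the system from the modified initial state.

Derivation:
t=0: [110, 183, 173, 18, 209, 21, 33, 174, 66, 152, 146, 112, 123, 109]
t=1: [71, 71, 75, 63, 68, 64, 82, 95, 93, 72, 87, 94, 102, 76]
t=2: [79, 72, 77, 71, 75, 70, 80, 93, 97, 75, 91, 85, 96, 78]
t=3: [82, 75, 78, 75, 78, 76, 83, 94, 97, 77, 91, 84, 94, 80]
t=4: [85, 78, 80, 78, 80, 80, 85, 94, 97, 80, 91, 85, 94, 83]
t=5: [88, 80, 82, 81, 83, 83, 87, 95, 97, 82, 92, 86, 95, 85]
t=6: [91, 83, 84, 83, 85, 86, 90, 96, 98, 85, 93, 88, 96, 88]
t=7: [93, 85, 86, 86, 88, 90, 92, 98, 99, 87, 95, 90, 97, 91]
t=8: [96, 88, 89, 89, 91, 93, 94, 99, 100, 90, 97, 92, 99, 94]
t=9: [98, 91, 92, 92, 94, 96, 97, 101, 101, 93, 98, 95, 101, 96]
t=10: [101, 94, 95, 95, 97, 99, 99, 103, 103, 96, 100, 97, 102, 99]
t=11: [103, 97, 98, 98, 100, 102, 102, 105, 105, 99, 102, 100, 104, 101]
t=12: [106, 100, 101, 101, 103, 104, 104, 107, 107, 102, 105, 103, 106, 104]
t=13: [108, 103, 104, 104, 106, 107, 107, 109, 109, 105, 107, 106, 109, 106]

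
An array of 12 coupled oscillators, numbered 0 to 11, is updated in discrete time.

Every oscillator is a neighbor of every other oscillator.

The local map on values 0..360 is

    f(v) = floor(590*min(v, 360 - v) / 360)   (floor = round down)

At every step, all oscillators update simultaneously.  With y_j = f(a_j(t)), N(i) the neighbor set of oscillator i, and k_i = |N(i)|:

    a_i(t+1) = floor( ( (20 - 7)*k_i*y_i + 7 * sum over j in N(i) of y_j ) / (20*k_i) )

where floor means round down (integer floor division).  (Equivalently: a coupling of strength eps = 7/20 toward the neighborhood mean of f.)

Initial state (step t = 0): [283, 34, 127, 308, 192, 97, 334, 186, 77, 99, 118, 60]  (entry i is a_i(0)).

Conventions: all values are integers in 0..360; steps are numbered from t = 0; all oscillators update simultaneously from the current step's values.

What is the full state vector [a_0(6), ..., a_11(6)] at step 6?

Simulating step by step:
t=0: [283, 34, 127, 308, 192, 97, 334, 186, 77, 99, 118, 60]
t=1: [135, 91, 186, 110, 227, 155, 83, 233, 135, 157, 176, 118]
t=2: [219, 175, 259, 194, 217, 240, 167, 211, 219, 241, 261, 202]
t=3: [230, 264, 189, 255, 232, 208, 256, 238, 230, 207, 187, 246]
t=4: [213, 179, 255, 188, 211, 236, 187, 205, 213, 236, 257, 197]
t=5: [238, 271, 196, 264, 241, 216, 265, 247, 238, 216, 194, 255]
t=6: [199, 166, 242, 174, 197, 222, 172, 191, 199, 222, 245, 183]

Answer: [199, 166, 242, 174, 197, 222, 172, 191, 199, 222, 245, 183]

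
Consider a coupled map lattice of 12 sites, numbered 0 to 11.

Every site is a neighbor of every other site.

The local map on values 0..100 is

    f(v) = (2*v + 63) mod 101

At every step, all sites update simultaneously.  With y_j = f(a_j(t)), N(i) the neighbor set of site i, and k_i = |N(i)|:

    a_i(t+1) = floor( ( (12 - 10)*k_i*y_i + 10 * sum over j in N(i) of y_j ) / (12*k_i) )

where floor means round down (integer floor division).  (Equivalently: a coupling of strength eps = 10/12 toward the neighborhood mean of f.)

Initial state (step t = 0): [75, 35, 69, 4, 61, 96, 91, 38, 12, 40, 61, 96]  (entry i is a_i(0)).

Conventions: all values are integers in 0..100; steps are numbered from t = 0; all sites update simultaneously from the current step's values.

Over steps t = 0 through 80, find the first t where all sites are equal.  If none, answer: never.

Simulating step by step:
t=0: [75, 35, 69, 4, 61, 96, 91, 38, 12, 40, 61, 96]  (not all equal)
t=1: [53, 55, 61, 59, 60, 57, 56, 56, 60, 56, 60, 57]  (not all equal)
t=2: [76, 76, 77, 77, 77, 76, 76, 76, 77, 76, 77, 76]  (not all equal)
t=3: [13, 13, 13, 13, 13, 13, 13, 13, 13, 13, 13, 13]  (all equal)

Answer: 3
Key observation: Synchronization is absorbing here: once all sites are equal they stay equal, and step 3 is the first all-equal step.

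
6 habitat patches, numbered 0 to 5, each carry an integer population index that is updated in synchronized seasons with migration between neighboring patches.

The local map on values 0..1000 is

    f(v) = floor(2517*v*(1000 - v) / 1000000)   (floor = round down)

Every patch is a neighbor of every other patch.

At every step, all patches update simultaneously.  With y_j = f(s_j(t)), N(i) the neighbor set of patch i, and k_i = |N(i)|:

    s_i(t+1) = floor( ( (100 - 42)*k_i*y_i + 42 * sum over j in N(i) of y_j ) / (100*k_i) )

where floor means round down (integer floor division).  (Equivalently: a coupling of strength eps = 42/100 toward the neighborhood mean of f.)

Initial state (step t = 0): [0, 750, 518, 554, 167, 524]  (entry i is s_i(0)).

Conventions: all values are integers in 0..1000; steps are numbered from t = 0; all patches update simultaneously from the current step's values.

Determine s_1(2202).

Simulating step by step:
t=0: [0, 750, 518, 554, 167, 524]
t=1: [226, 460, 538, 534, 400, 537]
t=2: [516, 607, 607, 608, 597, 607]
t=3: [616, 602, 602, 602, 605, 602]
t=4: [598, 602, 602, 602, 601, 602]
t=5: [604, 603, 603, 603, 603, 603]
t=6: [602, 602, 602, 602, 602, 602]
t=7: [603, 603, 603, 603, 603, 603]
t=8: [602, 602, 602, 602, 602, 602]

Answer: s_1(2202) = 602
Key observation: The state at step 6, [602, 602, 602, 602, 602, 602], reappears at step 8: the system is in a cycle of period 2 from step 6 on.  Therefore the state at step 2202 equals the state at step 6 + ((2202 - 6) mod 2) = 6, which is [602, 602, 602, 602, 602, 602].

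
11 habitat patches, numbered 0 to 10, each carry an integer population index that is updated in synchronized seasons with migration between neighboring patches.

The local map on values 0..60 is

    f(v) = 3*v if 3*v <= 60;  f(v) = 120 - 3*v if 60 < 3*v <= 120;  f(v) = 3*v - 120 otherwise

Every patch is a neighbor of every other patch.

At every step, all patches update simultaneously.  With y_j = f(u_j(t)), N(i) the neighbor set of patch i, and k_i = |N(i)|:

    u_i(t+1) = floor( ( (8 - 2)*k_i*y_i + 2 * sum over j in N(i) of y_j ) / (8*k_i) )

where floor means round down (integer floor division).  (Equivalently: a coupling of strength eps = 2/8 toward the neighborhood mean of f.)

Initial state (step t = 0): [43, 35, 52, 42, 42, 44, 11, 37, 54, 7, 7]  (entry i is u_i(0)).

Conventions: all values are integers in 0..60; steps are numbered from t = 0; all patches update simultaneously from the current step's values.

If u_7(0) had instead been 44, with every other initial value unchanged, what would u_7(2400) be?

Answer: u_7(2400) = 36
Key observation: The state at step 18, [36, 36, 36, 36, 36, 36, 36, 36, 36, 36, 36], reappears at step 20: the system is in a cycle of period 2 from step 18 on.  Therefore the state at step 2400 equals the state at step 18 + ((2400 - 18) mod 2) = 18, which is [36, 36, 36, 36, 36, 36, 36, 36, 36, 36, 36].

Derivation:
t=0: [43, 35, 52, 42, 42, 44, 11, 44, 54, 7, 7]
t=1: [11, 16, 31, 9, 9, 14, 29, 14, 35, 20, 20]
t=2: [34, 45, 29, 29, 29, 40, 34, 40, 21, 53, 53]
t=3: [20, 18, 31, 31, 31, 7, 20, 7, 48, 35, 35]
t=4: [52, 47, 28, 28, 28, 24, 52, 24, 26, 19, 19]
t=5: [37, 26, 37, 37, 37, 46, 37, 46, 41, 52, 52]
t=6: [11, 35, 11, 11, 11, 18, 11, 18, 7, 31, 31]
t=7: [33, 19, 33, 33, 33, 48, 33, 48, 24, 28, 28]
t=8: [23, 49, 23, 23, 23, 25, 23, 25, 43, 34, 34]
t=9: [47, 30, 47, 47, 47, 43, 47, 43, 16, 23, 23]
t=10: [22, 29, 22, 22, 22, 14, 22, 14, 42, 44, 44]
t=11: [49, 34, 49, 49, 49, 40, 49, 40, 14, 19, 19]
t=12: [27, 20, 27, 27, 27, 7, 27, 7, 38, 49, 49]
t=13: [37, 52, 37, 37, 37, 24, 37, 24, 13, 28, 28]
t=14: [13, 33, 13, 13, 13, 42, 13, 42, 35, 33, 33]
t=15: [35, 22, 35, 35, 35, 11, 35, 11, 18, 22, 22]
t=16: [19, 48, 19, 19, 19, 32, 19, 32, 48, 48, 48]
t=17: [52, 28, 52, 52, 52, 28, 52, 28, 28, 28, 28]
t=18: [36, 36, 36, 36, 36, 36, 36, 36, 36, 36, 36]
t=19: [12, 12, 12, 12, 12, 12, 12, 12, 12, 12, 12]
t=20: [36, 36, 36, 36, 36, 36, 36, 36, 36, 36, 36]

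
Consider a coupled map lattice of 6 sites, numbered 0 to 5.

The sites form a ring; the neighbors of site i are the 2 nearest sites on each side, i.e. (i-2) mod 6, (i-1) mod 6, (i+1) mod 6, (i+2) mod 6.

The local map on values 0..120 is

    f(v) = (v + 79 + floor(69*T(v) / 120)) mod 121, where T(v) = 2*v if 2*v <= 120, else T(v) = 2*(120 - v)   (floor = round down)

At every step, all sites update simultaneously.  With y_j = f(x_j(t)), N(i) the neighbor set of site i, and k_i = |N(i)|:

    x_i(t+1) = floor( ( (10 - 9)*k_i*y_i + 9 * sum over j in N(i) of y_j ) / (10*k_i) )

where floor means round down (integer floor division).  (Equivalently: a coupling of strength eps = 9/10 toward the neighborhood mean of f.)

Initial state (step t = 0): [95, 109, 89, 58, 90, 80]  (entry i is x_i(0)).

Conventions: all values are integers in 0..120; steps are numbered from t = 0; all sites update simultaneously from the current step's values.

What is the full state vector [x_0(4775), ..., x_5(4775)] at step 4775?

Answer: [83, 83, 83, 83, 83, 83]
Key observation: The state at step 2, [83, 83, 83, 83, 83, 83], reappears at step 3: the system is in a cycle of period 1 from step 2 on.  Therefore the state at step 4775 equals the state at step 2 + ((4775 - 2) mod 1) = 2, which is [83, 83, 83, 83, 83, 83].

Derivation:
t=0: [95, 109, 89, 58, 90, 80]
t=1: [81, 81, 81, 81, 82, 81]
t=2: [83, 83, 83, 83, 83, 83]
t=3: [83, 83, 83, 83, 83, 83]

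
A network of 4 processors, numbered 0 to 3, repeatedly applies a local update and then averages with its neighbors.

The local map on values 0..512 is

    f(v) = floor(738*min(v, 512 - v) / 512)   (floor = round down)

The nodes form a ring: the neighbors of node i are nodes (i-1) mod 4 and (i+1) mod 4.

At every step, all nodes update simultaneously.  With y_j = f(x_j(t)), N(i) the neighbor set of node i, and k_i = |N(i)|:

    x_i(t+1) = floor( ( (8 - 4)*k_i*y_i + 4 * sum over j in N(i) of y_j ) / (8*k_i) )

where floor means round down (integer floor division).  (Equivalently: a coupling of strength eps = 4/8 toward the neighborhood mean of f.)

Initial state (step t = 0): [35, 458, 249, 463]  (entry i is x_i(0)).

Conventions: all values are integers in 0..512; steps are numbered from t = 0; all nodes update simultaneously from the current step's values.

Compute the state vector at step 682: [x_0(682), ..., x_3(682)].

Simulating step by step:
t=0: [35, 458, 249, 463]
t=1: [61, 140, 215, 137]
t=2: [143, 199, 254, 197]
t=3: [245, 286, 325, 284]
t=4: [339, 318, 297, 319]
t=5: [263, 279, 293, 278]
t=6: [347, 335, 325, 336]
t=7: [245, 254, 261, 253]
t=8: [359, 361, 363, 360]
t=9: [219, 217, 216, 218]
t=10: [314, 312, 312, 313]
t=11: [286, 287, 287, 286]
t=12: [324, 324, 324, 324]
t=13: [270, 270, 270, 270]
t=14: [348, 348, 348, 348]
t=15: [236, 236, 236, 236]
t=16: [340, 340, 340, 340]
t=17: [247, 247, 247, 247]
t=18: [356, 356, 356, 356]
t=19: [224, 224, 224, 224]
t=20: [322, 322, 322, 322]
t=21: [273, 273, 273, 273]
t=22: [344, 344, 344, 344]
t=23: [242, 242, 242, 242]
t=24: [348, 348, 348, 348]

Answer: [344, 344, 344, 344]
Key observation: The state at step 14, [348, 348, 348, 348], reappears at step 24: the system is in a cycle of period 10 from step 14 on.  Therefore the state at step 682 equals the state at step 14 + ((682 - 14) mod 10) = 22, which is [344, 344, 344, 344].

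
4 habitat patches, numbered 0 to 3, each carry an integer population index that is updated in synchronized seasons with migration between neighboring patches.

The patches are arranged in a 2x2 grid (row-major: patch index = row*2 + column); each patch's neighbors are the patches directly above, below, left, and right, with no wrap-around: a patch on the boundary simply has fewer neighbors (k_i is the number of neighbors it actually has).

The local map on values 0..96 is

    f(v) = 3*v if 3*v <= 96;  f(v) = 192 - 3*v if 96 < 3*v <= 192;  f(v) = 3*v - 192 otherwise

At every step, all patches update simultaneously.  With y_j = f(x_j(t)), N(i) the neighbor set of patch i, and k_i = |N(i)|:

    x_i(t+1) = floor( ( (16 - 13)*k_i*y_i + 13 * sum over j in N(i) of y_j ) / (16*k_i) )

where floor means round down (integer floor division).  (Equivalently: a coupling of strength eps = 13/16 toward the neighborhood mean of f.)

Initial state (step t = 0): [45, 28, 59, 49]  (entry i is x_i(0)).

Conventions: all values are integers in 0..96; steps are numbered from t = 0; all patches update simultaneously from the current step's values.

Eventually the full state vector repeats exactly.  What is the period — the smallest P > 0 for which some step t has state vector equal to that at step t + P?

Answer: 24
Key observation: The state at step 24, [26, 63, 63, 26], reappears at step 48 — and no state repeats earlier — so the cycle the system enters has period 24.

Derivation:
t=0: [45, 28, 59, 49]
t=1: [50, 57, 44, 48]
t=2: [40, 40, 47, 41]
t=3: [63, 70, 66, 62]
t=4: [10, 7, 4, 10]
t=5: [19, 28, 26, 19]
t=6: [76, 62, 60, 76]
t=7: [14, 30, 31, 14]
t=8: [82, 51, 51, 82]
t=9: [41, 51, 51, 41]
t=10: [44, 63, 63, 44]
t=11: [13, 49, 49, 13]
t=12: [43, 40, 40, 43]
t=13: [70, 64, 64, 70]
t=14: [3, 14, 14, 3]
t=15: [35, 15, 15, 35]
t=16: [52, 79, 79, 52]
t=17: [43, 37, 37, 43]
t=18: [77, 66, 66, 77]
t=19: [12, 32, 32, 12]
t=20: [84, 47, 47, 84]
t=21: [52, 58, 58, 52]
t=22: [21, 32, 32, 21]
t=23: [89, 69, 69, 89]
t=24: [26, 63, 63, 26]
t=25: [17, 63, 63, 17]
t=26: [12, 42, 42, 12]
t=27: [60, 41, 41, 60]
t=28: [58, 22, 22, 58]
t=29: [57, 27, 27, 57]
t=30: [69, 32, 32, 69]
t=31: [80, 30, 30, 80]
t=32: [82, 55, 55, 82]
t=33: [32, 48, 48, 32]
t=34: [57, 87, 87, 57]
t=35: [60, 30, 30, 60]
t=36: [75, 26, 26, 75]
t=37: [69, 41, 41, 69]
t=38: [58, 25, 25, 58]
t=39: [64, 28, 28, 64]
t=40: [68, 15, 15, 68]
t=41: [38, 18, 18, 38]
t=42: [58, 73, 73, 58]
t=43: [25, 19, 19, 25]
t=44: [60, 71, 71, 60]
t=45: [19, 13, 13, 19]
t=46: [42, 53, 53, 42]
t=47: [39, 59, 59, 39]
t=48: [26, 63, 63, 26]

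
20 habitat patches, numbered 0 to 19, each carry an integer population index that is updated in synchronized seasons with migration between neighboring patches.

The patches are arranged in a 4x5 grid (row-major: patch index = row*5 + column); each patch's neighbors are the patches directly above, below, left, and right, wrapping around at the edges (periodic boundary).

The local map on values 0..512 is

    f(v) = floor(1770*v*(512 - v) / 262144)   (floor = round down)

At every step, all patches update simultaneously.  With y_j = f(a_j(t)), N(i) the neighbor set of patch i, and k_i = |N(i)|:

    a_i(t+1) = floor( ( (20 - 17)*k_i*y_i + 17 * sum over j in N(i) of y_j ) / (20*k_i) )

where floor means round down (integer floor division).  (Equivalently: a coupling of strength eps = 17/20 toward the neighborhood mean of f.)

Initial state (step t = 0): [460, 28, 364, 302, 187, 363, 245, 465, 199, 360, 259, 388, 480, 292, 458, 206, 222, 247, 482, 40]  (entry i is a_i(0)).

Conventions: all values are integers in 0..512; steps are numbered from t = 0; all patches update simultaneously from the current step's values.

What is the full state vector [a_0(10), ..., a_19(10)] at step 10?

Answer: [430, 430, 430, 430, 430, 430, 430, 430, 430, 430, 430, 430, 430, 430, 430, 430, 430, 430, 430, 430]

Derivation:
t=0: [460, 28, 364, 302, 187, 363, 245, 465, 199, 360, 259, 388, 480, 292, 458, 206, 222, 247, 482, 40]
t=1: [298, 310, 289, 338, 292, 355, 263, 304, 355, 344, 338, 350, 301, 231, 316, 311, 337, 278, 318, 252]
t=2: [415, 425, 423, 412, 417, 408, 407, 421, 407, 399, 399, 411, 422, 413, 416, 417, 413, 422, 427, 425]
t=3: [267, 268, 259, 265, 274, 290, 271, 269, 280, 281, 279, 280, 265, 266, 281, 273, 264, 257, 261, 260]
t=4: [439, 441, 441, 440, 440, 438, 438, 440, 439, 437, 437, 439, 440, 439, 439, 440, 440, 441, 441, 440]
t=5: [214, 213, 211, 212, 215, 218, 215, 214, 215, 216, 216, 216, 213, 214, 217, 215, 212, 211, 212, 213]
t=6: [430, 429, 429, 429, 430, 430, 430, 430, 430, 431, 431, 430, 429, 430, 430, 430, 429, 428, 429, 430]
t=7: [238, 239, 240, 239, 237, 236, 238, 238, 237, 237, 237, 238, 239, 238, 236, 237, 239, 240, 239, 238]
t=8: [439, 440, 440, 440, 440, 439, 439, 440, 440, 439, 439, 440, 440, 439, 439, 440, 440, 440, 440, 439]
t=9: [214, 214, 213, 213, 214, 216, 214, 213, 214, 214, 214, 214, 213, 214, 216, 214, 213, 213, 214, 214]
t=10: [430, 430, 430, 430, 430, 430, 430, 430, 430, 430, 430, 430, 430, 430, 430, 430, 430, 430, 430, 430]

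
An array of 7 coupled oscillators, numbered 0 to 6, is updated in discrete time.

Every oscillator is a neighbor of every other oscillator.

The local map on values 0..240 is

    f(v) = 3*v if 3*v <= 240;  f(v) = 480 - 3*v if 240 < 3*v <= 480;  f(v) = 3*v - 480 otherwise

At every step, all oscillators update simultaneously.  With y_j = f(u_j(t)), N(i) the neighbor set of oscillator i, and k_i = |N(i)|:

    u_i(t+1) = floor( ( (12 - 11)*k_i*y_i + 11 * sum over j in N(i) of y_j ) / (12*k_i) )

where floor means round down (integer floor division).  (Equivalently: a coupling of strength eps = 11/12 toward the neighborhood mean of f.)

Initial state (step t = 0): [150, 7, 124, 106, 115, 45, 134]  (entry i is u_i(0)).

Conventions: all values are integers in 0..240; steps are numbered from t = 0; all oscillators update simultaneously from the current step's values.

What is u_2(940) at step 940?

Answer: u_2(940) = 168
Key observation: The state at step 4, [168, 168, 168, 168, 168, 168, 168], reappears at step 8: the system is in a cycle of period 4 from step 4 on.  Therefore the state at step 940 equals the state at step 4 + ((940 - 4) mod 4) = 4, which is [168, 168, 168, 168, 168, 168, 168].

Derivation:
t=0: [150, 7, 124, 106, 115, 45, 134]
t=1: [100, 100, 94, 90, 92, 92, 96]
t=2: [196, 196, 195, 194, 194, 194, 195]
t=3: [104, 104, 104, 104, 104, 104, 104]
t=4: [168, 168, 168, 168, 168, 168, 168]
t=5: [24, 24, 24, 24, 24, 24, 24]
t=6: [72, 72, 72, 72, 72, 72, 72]
t=7: [216, 216, 216, 216, 216, 216, 216]
t=8: [168, 168, 168, 168, 168, 168, 168]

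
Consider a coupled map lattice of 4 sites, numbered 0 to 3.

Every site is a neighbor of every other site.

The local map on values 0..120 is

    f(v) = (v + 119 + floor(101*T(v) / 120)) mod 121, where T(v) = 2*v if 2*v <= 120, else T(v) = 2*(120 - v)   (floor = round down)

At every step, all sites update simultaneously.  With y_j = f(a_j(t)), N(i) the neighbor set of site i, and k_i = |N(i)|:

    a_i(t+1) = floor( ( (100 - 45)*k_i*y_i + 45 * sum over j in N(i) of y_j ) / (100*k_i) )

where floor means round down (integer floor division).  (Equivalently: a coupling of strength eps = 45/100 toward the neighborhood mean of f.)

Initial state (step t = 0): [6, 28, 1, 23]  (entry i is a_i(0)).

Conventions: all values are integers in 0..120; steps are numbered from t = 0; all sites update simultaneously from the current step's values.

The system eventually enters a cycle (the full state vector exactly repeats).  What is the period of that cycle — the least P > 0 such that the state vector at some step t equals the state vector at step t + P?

Answer: 4
Key observation: The state at step 42, [16, 16, 16, 16], reappears at step 46 — and no state repeats earlier — so the cycle the system enters has period 4.

Derivation:
t=0: [6, 28, 1, 23]
t=1: [27, 51, 21, 45]
t=2: [66, 43, 59, 85]
t=3: [43, 75, 44, 38]
t=4: [98, 64, 99, 92]
t=5: [15, 25, 15, 17]
t=6: [42, 53, 42, 44]
t=7: [97, 60, 97, 99]
t=8: [15, 26, 15, 15]
t=9: [42, 53, 42, 42]
t=10: [96, 59, 96, 96]
t=11: [16, 25, 16, 16]
t=12: [43, 53, 43, 43]
t=13: [98, 61, 98, 98]
t=14: [15, 25, 15, 15]
t=15: [42, 52, 42, 42]
t=16: [95, 58, 95, 95]
t=17: [16, 23, 16, 16]
t=18: [42, 50, 42, 42]
t=19: [95, 55, 95, 95]
t=20: [15, 19, 15, 15]
t=21: [39, 43, 39, 39]
t=22: [103, 108, 103, 103]
t=23: [7, 6, 7, 7]
t=24: [15, 14, 15, 15]
t=25: [37, 36, 37, 37]
t=26: [96, 95, 96, 96]
t=27: [13, 13, 13, 13]
t=28: [32, 32, 32, 32]
t=29: [83, 83, 83, 83]
t=30: [22, 22, 22, 22]
t=31: [57, 57, 57, 57]
t=32: [29, 29, 29, 29]
t=33: [75, 75, 75, 75]
t=34: [27, 27, 27, 27]
t=35: [70, 70, 70, 70]
t=36: [31, 31, 31, 31]
t=37: [81, 81, 81, 81]
t=38: [23, 23, 23, 23]
t=39: [59, 59, 59, 59]
t=40: [35, 35, 35, 35]
t=41: [91, 91, 91, 91]
t=42: [16, 16, 16, 16]
t=43: [40, 40, 40, 40]
t=44: [105, 105, 105, 105]
t=45: [7, 7, 7, 7]
t=46: [16, 16, 16, 16]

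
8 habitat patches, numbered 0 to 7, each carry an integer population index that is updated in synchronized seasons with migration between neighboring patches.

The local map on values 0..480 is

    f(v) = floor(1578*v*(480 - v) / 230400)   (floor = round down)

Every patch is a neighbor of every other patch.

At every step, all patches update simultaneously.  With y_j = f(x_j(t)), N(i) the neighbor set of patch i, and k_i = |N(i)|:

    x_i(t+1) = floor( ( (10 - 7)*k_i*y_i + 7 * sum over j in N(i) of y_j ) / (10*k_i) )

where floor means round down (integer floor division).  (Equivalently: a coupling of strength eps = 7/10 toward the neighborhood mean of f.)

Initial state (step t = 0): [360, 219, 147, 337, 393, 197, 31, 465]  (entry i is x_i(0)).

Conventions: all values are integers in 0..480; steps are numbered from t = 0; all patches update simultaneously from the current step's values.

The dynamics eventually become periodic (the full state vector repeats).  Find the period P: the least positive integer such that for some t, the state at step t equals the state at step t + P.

Answer: 2
Key observation: The state at step 6, [394, 394, 394, 394, 394, 394, 394, 394], reappears at step 8 — and no state repeats earlier — so the cycle the system enters has period 2.

Derivation:
t=0: [360, 219, 147, 337, 393, 197, 31, 465]
t=1: [269, 289, 277, 276, 257, 287, 229, 220]
t=2: [386, 384, 386, 386, 387, 384, 387, 387]
t=3: [248, 249, 248, 248, 247, 249, 247, 247]
t=4: [393, 393, 393, 393, 393, 393, 393, 393]
t=5: [234, 234, 234, 234, 234, 234, 234, 234]
t=6: [394, 394, 394, 394, 394, 394, 394, 394]
t=7: [232, 232, 232, 232, 232, 232, 232, 232]
t=8: [394, 394, 394, 394, 394, 394, 394, 394]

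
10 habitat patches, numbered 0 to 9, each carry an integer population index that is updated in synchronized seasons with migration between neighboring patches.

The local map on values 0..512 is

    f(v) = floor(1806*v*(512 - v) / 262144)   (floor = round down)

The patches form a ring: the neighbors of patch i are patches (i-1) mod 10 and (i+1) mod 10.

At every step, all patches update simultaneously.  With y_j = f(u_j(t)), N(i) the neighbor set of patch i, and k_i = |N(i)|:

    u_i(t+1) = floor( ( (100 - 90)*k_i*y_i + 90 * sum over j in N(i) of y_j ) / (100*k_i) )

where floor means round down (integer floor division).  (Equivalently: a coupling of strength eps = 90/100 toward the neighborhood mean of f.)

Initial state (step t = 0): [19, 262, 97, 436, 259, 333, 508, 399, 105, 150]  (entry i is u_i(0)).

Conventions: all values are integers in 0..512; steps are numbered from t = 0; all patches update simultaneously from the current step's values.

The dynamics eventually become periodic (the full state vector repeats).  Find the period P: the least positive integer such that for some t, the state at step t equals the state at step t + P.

Simulating step by step:
t=0: [19, 262, 97, 436, 259, 333, 508, 399, 105, 150]
t=1: [377, 198, 333, 350, 332, 249, 325, 169, 337, 198]
t=2: [420, 384, 409, 408, 419, 418, 424, 410, 412, 383]
t=3: [331, 284, 312, 280, 279, 263, 276, 271, 310, 281]
t=4: [443, 423, 444, 438, 448, 447, 449, 440, 446, 424]
t=5: [253, 214, 237, 204, 210, 195, 207, 200, 233, 211]
t=6: [439, 448, 436, 441, 429, 434, 427, 439, 434, 447]
t=7: [200, 221, 208, 234, 226, 246, 228, 239, 212, 223]
t=8: [441, 433, 444, 440, 448, 445, 449, 442, 445, 434]
t=9: [232, 213, 224, 204, 210, 196, 207, 200, 221, 212]
t=10: [438, 444, 435, 439, 429, 434, 428, 437, 434, 444]
t=11: [209, 224, 215, 235, 228, 244, 230, 238, 218, 226]
t=12: [443, 438, 445, 443, 448, 446, 449, 444, 446, 439]
t=13: [220, 209, 215, 201, 205, 196, 203, 199, 212, 207]
t=14: [435, 440, 433, 435, 428, 431, 427, 434, 432, 439]
t=15: [220, 231, 225, 239, 236, 247, 237, 242, 227, 232]
t=16: [446, 443, 447, 446, 449, 448, 449, 447, 448, 443]
t=17: [209, 201, 205, 197, 198, 194, 198, 195, 204, 200]
t=18: [430, 434, 428, 430, 426, 427, 425, 429, 427, 433]
t=19: [234, 243, 238, 248, 246, 252, 248, 251, 241, 244]
t=20: [449, 448, 450, 449, 450, 450, 451, 450, 450, 448]
t=21: [196, 193, 195, 192, 192, 190, 191, 190, 194, 193]
t=22: [424, 425, 423, 423, 422, 422, 421, 423, 422, 425]
t=23: [254, 257, 256, 259, 260, 261, 260, 261, 256, 258]
t=24: [451, 451, 451, 451, 451, 451, 451, 451, 451, 451]
t=25: [189, 189, 189, 189, 189, 189, 189, 189, 189, 189]
t=26: [420, 420, 420, 420, 420, 420, 420, 420, 420, 420]
t=27: [266, 266, 266, 266, 266, 266, 266, 266, 266, 266]
t=28: [450, 450, 450, 450, 450, 450, 450, 450, 450, 450]
t=29: [192, 192, 192, 192, 192, 192, 192, 192, 192, 192]
t=30: [423, 423, 423, 423, 423, 423, 423, 423, 423, 423]
t=31: [259, 259, 259, 259, 259, 259, 259, 259, 259, 259]
t=32: [451, 451, 451, 451, 451, 451, 451, 451, 451, 451]

Answer: 8
Key observation: The state at step 24, [451, 451, 451, 451, 451, 451, 451, 451, 451, 451], reappears at step 32 — and no state repeats earlier — so the cycle the system enters has period 8.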